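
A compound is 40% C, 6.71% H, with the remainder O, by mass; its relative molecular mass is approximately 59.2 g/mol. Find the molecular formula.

C2H4O2

Assume 100 g: 40 g C, 6.71 g H, 53.29 g O.
n(C) = 40/12.01 = 3.331, n(H) = 6.71/1.008 = 6.657, n(O) = 53.29/16.00 = 3.331
Divide by the smallest (3.331 mol C): C 1.000, H 1.999, O 1.000
→ CH2O
Empirical-formula mass = 30.03 g/mol
n = 59.2 / 30.03 = 1.97 ≈ 2
Molecular formula = (CH2O)×2 = C2H4O2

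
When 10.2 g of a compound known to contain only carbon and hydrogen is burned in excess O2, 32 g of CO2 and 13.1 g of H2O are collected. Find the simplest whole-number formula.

CH2

mol C = 32 / 44.01 = 0.7271; mass C = 0.7271 × 12.01 = 8.733 g
mol H = 2 × (13.1 / 18.02) = 1.454; mass H = 1.454 × 1.008 = 1.466 g
Ratios (÷ 0.7271): C 1.000, H 2.000
Ratio ≈ 1:2, so the empirical formula is CH2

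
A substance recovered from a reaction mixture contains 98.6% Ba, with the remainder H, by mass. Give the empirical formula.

Assume 100 g: 98.6 g Ba, 1.4 g H.
n(Ba) = 98.6/137.33 = 0.718, n(H) = 1.4/1.008 = 1.389
Divide by the smallest (0.718 mol Ba): Ba 1.000, H 1.934
≈ 1:2 → BaH2

BaH2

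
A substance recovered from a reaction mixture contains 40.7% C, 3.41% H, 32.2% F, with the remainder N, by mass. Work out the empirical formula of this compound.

C2H2FN

Assume 100 g: 40.7 g C, 3.41 g H, 32.2 g F, 23.69 g N.
n(C) = 40.7/12.01 = 3.389, n(H) = 3.41/1.008 = 3.383, n(F) = 32.2/19.00 = 1.695, n(N) = 23.69/14.01 = 1.691
Ratios (÷ 1.691): C 2.004, H 2.001, F 1.002, N 1.000
Ratio ≈ 2:2:1:1, so the empirical formula is C2H2FN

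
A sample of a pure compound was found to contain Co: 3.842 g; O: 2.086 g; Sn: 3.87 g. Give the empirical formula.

Co2O4Sn

n(Co) = 3.842/58.93 = 0.0652, n(O) = 2.086/16.00 = 0.1304, n(Sn) = 3.87/118.71 = 0.0326
Ratios (÷ 0.0326): Co 2.000, O 3.999, Sn 1.000
→ Co2O4Sn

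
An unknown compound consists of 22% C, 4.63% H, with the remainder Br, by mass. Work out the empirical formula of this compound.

Assume 100 g: 22 g C, 4.63 g H, 73.37 g Br.
C: 22 g ÷ 12.01 g/mol = 1.832 mol
H: 4.63 g ÷ 1.008 g/mol = 4.593 mol
Br: 73.37 g ÷ 79.90 g/mol = 0.9183 mol
Divide by the smallest (0.9183 mol Br): C 1.995, H 5.002, Br 1.000
Ratio ≈ 2:5:1, so the empirical formula is C2H5Br

C2H5Br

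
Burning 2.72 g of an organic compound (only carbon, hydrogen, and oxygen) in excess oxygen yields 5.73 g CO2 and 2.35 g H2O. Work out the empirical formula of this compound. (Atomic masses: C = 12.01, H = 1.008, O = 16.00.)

mol C = 5.73 / 44.01 = 0.1302; mass C = 0.1302 × 12.01 = 1.564 g
mol H = 2 × (2.35 / 18.02) = 0.2608; mass H = 0.2608 × 1.008 = 0.2629 g
mass O = 2.72 − (1.827) = 0.8934 g → mol O = 0.05584
Ratios (÷ 0.05584): C 2.332, H 4.671, O 1.000
×3: C 7.00, H 14.01, O 3.00 → C7H14O3

C7H14O3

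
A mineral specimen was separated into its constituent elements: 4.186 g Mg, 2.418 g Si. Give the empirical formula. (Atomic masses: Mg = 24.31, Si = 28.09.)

Mg2Si

Mg: 4.186 g ÷ 24.31 g/mol = 0.1722 mol
Si: 2.418 g ÷ 28.09 g/mol = 0.08608 mol
Divide by the smallest (0.08608 mol Si): Mg 2.000, Si 1.000
≈ 2:1 → Mg2Si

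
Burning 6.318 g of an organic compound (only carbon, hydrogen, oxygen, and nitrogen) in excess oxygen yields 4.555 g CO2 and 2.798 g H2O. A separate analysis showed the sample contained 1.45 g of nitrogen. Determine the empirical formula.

CH3NO2

mol C = 4.555 / 44.01 = 0.1035; mass C = 0.1035 × 12.01 = 1.243 g
mol H = 2 × (2.798 / 18.02) = 0.3105; mass H = 0.3105 × 1.008 = 0.3130 g
mol N = 1.45 / 14.01 = 0.1035
mass O = 6.318 − (3.006) = 3.312 g → mol O = 0.2070
Divide by the smallest (0.1035 mol N): C 1.000, H 3.000, N 1.000, O 2.000
≈ 1:3:1:2 → CH3NO2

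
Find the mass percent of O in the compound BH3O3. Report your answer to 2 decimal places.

77.63%

Molar mass = 1(10.81) + 3(1.008) + 3(16.00) = 61.834 g/mol
Mass of O per mole = 3 × 16.00 = 48.000 g
% O = 48.000 / 61.834 × 100 = 77.63%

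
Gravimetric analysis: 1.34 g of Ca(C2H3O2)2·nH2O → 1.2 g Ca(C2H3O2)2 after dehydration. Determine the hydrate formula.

Mass of water lost = 1.34 − 1.2 = 0.14 g → 0.14 / 18.02 = 0.007769 mol H2O
Molar mass of Ca(C2H3O2)2 = 158.17 g/mol → mol Ca(C2H3O2)2 = 1.2 / 158.17 = 0.007587
n = 0.007769 / 0.007587 = 1.02 ≈ 1 → Ca(C2H3O2)2·H2O

Ca(C2H3O2)2·H2O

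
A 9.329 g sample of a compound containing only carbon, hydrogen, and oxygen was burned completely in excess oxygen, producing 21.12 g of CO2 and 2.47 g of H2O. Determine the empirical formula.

C7H4O3

mol C = 21.12 / 44.01 = 0.4799; mass C = 0.4799 × 12.01 = 5.763 g
mol H = 2 × (2.47 / 18.02) = 0.2741; mass H = 0.2741 × 1.008 = 0.2763 g
mass O = 9.329 − (6.040) = 3.289 g → mol O = 0.2056
Smallest is O at 0.2056 mol; normalising gives C 2.334, H 1.334, O 1.000
×3: C 7.00, H 4.00, O 3.00 → C7H4O3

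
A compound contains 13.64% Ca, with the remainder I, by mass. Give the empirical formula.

CaI2

Assume 100 g: 13.64 g Ca, 86.36 g I.
n(Ca) = 13.64/40.08 = 0.3403, n(I) = 86.36/126.90 = 0.6805
Divide by the smallest (0.3403 mol Ca): Ca 1.000, I 2.000
→ CaI2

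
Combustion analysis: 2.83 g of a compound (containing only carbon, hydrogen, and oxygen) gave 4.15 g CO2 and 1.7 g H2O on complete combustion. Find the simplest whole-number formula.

CH2O

mol C = 4.15 / 44.01 = 0.09430; mass C = 0.09430 × 12.01 = 1.133 g
mol H = 2 × (1.7 / 18.02) = 0.1887; mass H = 0.1887 × 1.008 = 0.1902 g
mass O = 2.83 − (1.323) = 1.507 g → mol O = 0.09421
Smallest is O at 0.09421 mol; normalising gives C 1.001, H 2.003, O 1.000
≈ 1:2:1 → CH2O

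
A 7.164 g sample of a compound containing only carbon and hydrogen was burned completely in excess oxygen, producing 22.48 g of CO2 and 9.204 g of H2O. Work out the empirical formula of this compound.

CH2

mol C = 22.48 / 44.01 = 0.5108; mass C = 0.5108 × 12.01 = 6.135 g
mol H = 2 × (9.204 / 18.02) = 1.022; mass H = 1.022 × 1.008 = 1.030 g
Divide by the smallest (0.5108 mol C): C 1.000, H 2.000
→ CH2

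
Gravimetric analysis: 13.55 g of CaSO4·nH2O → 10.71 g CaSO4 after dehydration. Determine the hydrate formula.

Mass of water lost = 13.55 − 10.71 = 2.84 g → 2.84 / 18.02 = 0.1576 mol H2O
Molar mass of CaSO4 = 136.15 g/mol → mol CaSO4 = 10.71 / 136.15 = 0.07866
n = 0.1576 / 0.07866 = 2.00 ≈ 2 → CaSO4·2H2O

CaSO4·2H2O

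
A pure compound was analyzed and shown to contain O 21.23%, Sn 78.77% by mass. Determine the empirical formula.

Assume 100 g: 21.23 g O, 78.77 g Sn.
n(O) = 21.23/16.00 = 1.327, n(Sn) = 78.77/118.71 = 0.6635
Divide by the smallest (0.6635 mol Sn): O 2.000, Sn 1.000
Ratio ≈ 2:1, so the empirical formula is O2Sn

O2Sn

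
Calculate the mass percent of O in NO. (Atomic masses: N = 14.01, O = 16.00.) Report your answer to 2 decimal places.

53.32%

Molar mass = 1(14.01) + 1(16.00) = 30.010 g/mol
Mass of O per mole = 1 × 16.00 = 16.000 g
% O = 16.000 / 30.010 × 100 = 53.32%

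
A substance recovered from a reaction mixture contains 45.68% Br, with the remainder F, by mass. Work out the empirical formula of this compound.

Assume 100 g: 45.68 g Br, 54.32 g F.
Br: 45.68 g ÷ 79.90 g/mol = 0.5717 mol
F: 54.32 g ÷ 19.00 g/mol = 2.859 mol
Ratios (÷ 0.5717): Br 1.000, F 5.001
→ BrF5

BrF5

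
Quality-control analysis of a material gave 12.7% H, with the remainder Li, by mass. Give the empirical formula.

Assume 100 g: 12.7 g H, 87.3 g Li.
H: 12.7 g ÷ 1.008 g/mol = 12.6 mol
Li: 87.3 g ÷ 6.94 g/mol = 12.58 mol
Divide by the smallest (12.58 mol Li): H 1.002, Li 1.000
≈ 1:1 → HLi

HLi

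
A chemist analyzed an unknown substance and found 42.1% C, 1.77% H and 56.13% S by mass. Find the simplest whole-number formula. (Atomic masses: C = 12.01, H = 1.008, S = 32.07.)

C2HS

Assume 100 g: 42.1 g C, 1.77 g H, 56.13 g S.
n(C) = 42.1/12.01 = 3.505, n(H) = 1.77/1.008 = 1.756, n(S) = 56.13/32.07 = 1.75
Smallest is S at 1.75 mol; normalising gives C 2.003, H 1.003, S 1.000
→ C2HS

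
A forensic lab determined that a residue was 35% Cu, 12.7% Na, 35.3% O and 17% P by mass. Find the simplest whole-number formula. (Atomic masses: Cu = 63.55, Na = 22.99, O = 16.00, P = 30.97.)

CuNaO4P

Assume 100 g: 35 g Cu, 12.7 g Na, 35.3 g O, 17 g P.
Moles — Cu: 35 / 63.55 = 0.5507 mol; Na: 12.7 / 22.99 = 0.5524 mol; O: 35.3 / 16.00 = 2.206 mol; P: 17 / 30.97 = 0.5489 mol
Ratios (÷ 0.5489): Cu 1.003, Na 1.006, O 4.019, P 1.000
Ratio ≈ 1:1:4:1, so the empirical formula is CuNaO4P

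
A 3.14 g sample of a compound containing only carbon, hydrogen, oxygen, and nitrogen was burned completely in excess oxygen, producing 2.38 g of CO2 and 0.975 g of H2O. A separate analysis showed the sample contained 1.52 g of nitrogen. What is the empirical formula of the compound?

mol C = 2.38 / 44.01 = 0.05408; mass C = 0.05408 × 12.01 = 0.6495 g
mol H = 2 × (0.975 / 18.02) = 0.1082; mass H = 0.1082 × 1.008 = 0.1091 g
mol N = 1.52 / 14.01 = 0.1085
mass O = 3.14 − (2.279) = 0.8614 g → mol O = 0.05384
Ratios (÷ 0.05384): C 1.004, H 2.010, N 2.015, O 1.000
≈ 1:2:2:1 → CH2N2O

CH2N2O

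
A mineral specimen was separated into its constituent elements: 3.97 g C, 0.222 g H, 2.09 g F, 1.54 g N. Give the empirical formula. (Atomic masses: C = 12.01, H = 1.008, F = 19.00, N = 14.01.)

C3H2FN

C: 3.97 g ÷ 12.01 g/mol = 0.3306 mol
H: 0.222 g ÷ 1.008 g/mol = 0.2202 mol
F: 2.09 g ÷ 19.00 g/mol = 0.11 mol
N: 1.54 g ÷ 14.01 g/mol = 0.1099 mol
Ratios (÷ 0.1099): C 3.007, H 2.004, F 1.001, N 1.000
→ C3H2FN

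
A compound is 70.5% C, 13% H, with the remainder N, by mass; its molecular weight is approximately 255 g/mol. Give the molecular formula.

C15H33N3

Assume 100 g: 70.5 g C, 13 g H, 16.5 g N.
Moles — C: 70.5 / 12.01 = 5.87 mol; H: 13 / 1.008 = 12.9 mol; N: 16.5 / 14.01 = 1.178 mol
Divide by the smallest (1.178 mol N): C 4.984, H 10.951, N 1.000
Ratio ≈ 5:11:1, so the empirical formula is C5H11N
Empirical-formula mass = 85.15 g/mol
n = 255 / 85.15 = 2.99 ≈ 3
Molecular formula = (C5H11N)×3 = C15H33N3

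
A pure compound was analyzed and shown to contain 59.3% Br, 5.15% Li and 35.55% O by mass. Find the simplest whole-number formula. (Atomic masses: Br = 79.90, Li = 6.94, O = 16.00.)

Assume 100 g: 59.3 g Br, 5.15 g Li, 35.55 g O.
n(Br) = 59.3/79.90 = 0.7422, n(Li) = 5.15/6.94 = 0.7421, n(O) = 35.55/16.00 = 2.222
Divide by the smallest (0.7421 mol Li): Br 1.000, Li 1.000, O 2.994
≈ 1:1:3 → BrLiO3

BrLiO3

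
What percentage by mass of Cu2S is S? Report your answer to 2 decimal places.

20.15%

Molar mass = 2(63.55) + 1(32.07) = 159.170 g/mol
Mass of S per mole = 1 × 32.07 = 32.070 g
% S = 32.070 / 159.170 × 100 = 20.15%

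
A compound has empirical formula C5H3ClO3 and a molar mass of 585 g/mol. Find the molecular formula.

Empirical-formula mass = 146.52 g/mol
n = 585 / 146.52 = 3.99 ≈ 4
Molecular formula = (C5H3ClO3)4 = C20H12Cl4O12

C20H12Cl4O12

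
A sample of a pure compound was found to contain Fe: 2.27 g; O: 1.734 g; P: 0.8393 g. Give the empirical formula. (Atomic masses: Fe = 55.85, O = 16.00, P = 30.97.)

Fe: 2.27 g ÷ 55.85 g/mol = 0.04064 mol
O: 1.734 g ÷ 16.00 g/mol = 0.1084 mol
P: 0.8393 g ÷ 30.97 g/mol = 0.0271 mol
Smallest is P at 0.0271 mol; normalising gives Fe 1.500, O 3.999, P 1.000
Scaling by 2: Fe 3.00, O 8.00, P 2.00 → Fe3O8P2

Fe3O8P2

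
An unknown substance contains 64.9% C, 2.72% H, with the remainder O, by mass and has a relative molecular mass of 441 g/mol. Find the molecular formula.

Assume 100 g: 64.9 g C, 2.72 g H, 32.38 g O.
C: 64.9 g ÷ 12.01 g/mol = 5.404 mol
H: 2.72 g ÷ 1.008 g/mol = 2.698 mol
O: 32.38 g ÷ 16.00 g/mol = 2.024 mol
Ratios (÷ 2.024): C 2.670, H 1.333, O 1.000
×3: C 8.01, H 4.00, O 3.00 → C8H4O3
Empirical-formula mass = 148.11 g/mol
n = 441 / 148.11 = 2.98 ≈ 3
Molecular formula = (C8H4O3)×3 = C24H12O9

C24H12O9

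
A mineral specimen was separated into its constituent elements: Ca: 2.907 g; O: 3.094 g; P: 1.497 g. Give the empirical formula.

Ca: 2.907 g ÷ 40.08 g/mol = 0.07253 mol
O: 3.094 g ÷ 16.00 g/mol = 0.1934 mol
P: 1.497 g ÷ 30.97 g/mol = 0.04834 mol
Ratios (÷ 0.04834): Ca 1.501, O 4.001, P 1.000
Scaling by 2: Ca 3.00, O 8.00, P 2.00 → Ca3O8P2

Ca3O8P2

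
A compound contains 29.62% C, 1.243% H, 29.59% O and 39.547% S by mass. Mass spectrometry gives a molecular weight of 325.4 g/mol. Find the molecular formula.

Assume 100 g: 29.62 g C, 1.243 g H, 29.59 g O, 39.547 g S.
n(C) = 29.62/12.01 = 2.466, n(H) = 1.243/1.008 = 1.233, n(O) = 29.59/16.00 = 1.849, n(S) = 39.547/32.07 = 1.233
Divide by the smallest (1.233 mol H): C 2.000, H 1.000, O 1.500, S 1.000
×2: C 4.00, H 2.00, O 3.00, S 2.00 → C4H2O3S2
Empirical-formula mass = 162.20 g/mol
n = 325.4 / 162.20 = 2.01 ≈ 2
Molecular formula = (C4H2O3S2)×2 = C8H4O6S4

C8H4O6S4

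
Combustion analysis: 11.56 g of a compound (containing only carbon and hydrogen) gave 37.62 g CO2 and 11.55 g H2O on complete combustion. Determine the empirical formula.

C2H3

mol C = 37.62 / 44.01 = 0.8548; mass C = 0.8548 × 12.01 = 10.27 g
mol H = 2 × (11.55 / 18.02) = 1.282; mass H = 1.282 × 1.008 = 1.292 g
Divide by the smallest (0.8548 mol C): C 1.000, H 1.500
Scaling by 2: C 2.00, H 3.00 → C2H3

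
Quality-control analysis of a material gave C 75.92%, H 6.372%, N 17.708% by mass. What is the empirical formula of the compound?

C5H5N

Assume 100 g: 75.92 g C, 6.372 g H, 17.708 g N.
Moles — C: 75.92 / 12.01 = 6.321 mol; H: 6.372 / 1.008 = 6.321 mol; N: 17.708 / 14.01 = 1.264 mol
Ratios (÷ 1.264): C 5.001, H 5.001, N 1.000
→ C5H5N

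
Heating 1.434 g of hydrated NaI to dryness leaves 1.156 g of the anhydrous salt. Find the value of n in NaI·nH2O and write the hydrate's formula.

NaI·2H2O

Mass of water lost = 1.434 − 1.156 = 0.278 g → 0.278 / 18.02 = 0.01543 mol H2O
Molar mass of NaI = 149.89 g/mol → mol NaI = 1.156 / 149.89 = 0.007712
n = 0.01543 / 0.007712 = 2.00 ≈ 2 → NaI·2H2O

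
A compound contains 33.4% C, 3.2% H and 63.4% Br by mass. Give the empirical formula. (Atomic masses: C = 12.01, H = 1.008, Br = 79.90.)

C7H8Br2

Assume 100 g: 33.4 g C, 3.2 g H, 63.4 g Br.
n(C) = 33.4/12.01 = 2.781, n(H) = 3.2/1.008 = 3.175, n(Br) = 63.4/79.90 = 0.7935
Smallest is Br at 0.7935 mol; normalising gives C 3.505, H 4.001, Br 1.000
×2: C 7.01, H 8.00, Br 2.00 → C7H8Br2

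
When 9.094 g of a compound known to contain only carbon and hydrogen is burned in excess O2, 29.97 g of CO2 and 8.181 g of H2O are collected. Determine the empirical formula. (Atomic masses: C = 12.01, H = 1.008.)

mol C = 29.97 / 44.01 = 0.6810; mass C = 0.6810 × 12.01 = 8.179 g
mol H = 2 × (8.181 / 18.02) = 0.9080; mass H = 0.9080 × 1.008 = 0.9153 g
Divide by the smallest (0.681 mol C): C 1.000, H 1.333
×3: C 3.00, H 4.00 → C3H4

C3H4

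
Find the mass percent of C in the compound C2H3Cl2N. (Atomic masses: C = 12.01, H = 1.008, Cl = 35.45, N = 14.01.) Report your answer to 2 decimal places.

21.46%

Molar mass = 2(12.01) + 3(1.008) + 2(35.45) + 1(14.01) = 111.954 g/mol
Mass of C per mole = 2 × 12.01 = 24.020 g
% C = 24.020 / 111.954 × 100 = 21.46%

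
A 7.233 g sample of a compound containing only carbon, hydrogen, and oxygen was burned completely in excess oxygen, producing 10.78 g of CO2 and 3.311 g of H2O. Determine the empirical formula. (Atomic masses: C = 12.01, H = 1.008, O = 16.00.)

mol C = 10.78 / 44.01 = 0.2449; mass C = 0.2449 × 12.01 = 2.942 g
mol H = 2 × (3.311 / 18.02) = 0.3675; mass H = 0.3675 × 1.008 = 0.3704 g
mass O = 7.233 − (3.312) = 3.921 g → mol O = 0.2450
Divide by the smallest (0.2449 mol C): C 1.000, H 1.500, O 1.000
Multiply by 2: C 2.00, H 3.00, O 2.00 → C2H3O2

C2H3O2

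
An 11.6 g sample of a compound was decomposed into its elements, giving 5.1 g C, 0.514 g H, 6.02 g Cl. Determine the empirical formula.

Moles — C: 5.1 / 12.01 = 0.4246 mol; H: 0.514 / 1.008 = 0.5099 mol; Cl: 6.02 / 35.45 = 0.1698 mol
Ratios (÷ 0.1698): C 2.501, H 3.003, Cl 1.000
×2: C 5.00, H 6.01, Cl 2.00 → C5H6Cl2

C5H6Cl2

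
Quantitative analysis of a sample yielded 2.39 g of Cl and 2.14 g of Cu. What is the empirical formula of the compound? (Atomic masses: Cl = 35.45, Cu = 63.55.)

Moles — Cl: 2.39 / 35.45 = 0.06742 mol; Cu: 2.14 / 63.55 = 0.03367 mol
Divide by the smallest (0.03367 mol Cu): Cl 2.002, Cu 1.000
→ Cl2Cu

Cl2Cu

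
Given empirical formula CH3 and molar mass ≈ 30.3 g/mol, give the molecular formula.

Empirical-formula mass = 15.03 g/mol
n = 30.3 / 15.03 = 2.02 ≈ 2
Molecular formula = (CH3)2 = C2H6

C2H6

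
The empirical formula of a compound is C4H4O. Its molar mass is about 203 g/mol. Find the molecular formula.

C12H12O3

Empirical-formula mass = 68.07 g/mol
n = 203 / 68.07 = 2.98 ≈ 3
Molecular formula = (C4H4O)3 = C12H12O3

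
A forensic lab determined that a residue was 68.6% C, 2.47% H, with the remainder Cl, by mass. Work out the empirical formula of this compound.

C7H3Cl

Assume 100 g: 68.6 g C, 2.47 g H, 28.93 g Cl.
n(C) = 68.6/12.01 = 5.712, n(H) = 2.47/1.008 = 2.45, n(Cl) = 28.93/35.45 = 0.8161
Divide by the smallest (0.8161 mol Cl): C 6.999, H 3.003, Cl 1.000
Ratio ≈ 7:3:1, so the empirical formula is C7H3Cl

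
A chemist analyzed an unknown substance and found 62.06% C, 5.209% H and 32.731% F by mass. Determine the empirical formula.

Assume 100 g: 62.06 g C, 5.209 g H, 32.731 g F.
C: 62.06 g ÷ 12.01 g/mol = 5.167 mol
H: 5.209 g ÷ 1.008 g/mol = 5.168 mol
F: 32.731 g ÷ 19.00 g/mol = 1.723 mol
Divide by the smallest (1.723 mol F): C 3.000, H 3.000, F 1.000
→ C3H3F

C3H3F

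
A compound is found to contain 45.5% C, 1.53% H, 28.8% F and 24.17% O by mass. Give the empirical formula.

Assume 100 g: 45.5 g C, 1.53 g H, 28.8 g F, 24.17 g O.
n(C) = 45.5/12.01 = 3.789, n(H) = 1.53/1.008 = 1.518, n(F) = 28.8/19.00 = 1.516, n(O) = 24.17/16.00 = 1.511
Divide by the smallest (1.511 mol O): C 2.508, H 1.005, F 1.003, O 1.000
Scaling by 2: C 5.02, H 2.01, F 2.01, O 2.00 → C5H2F2O2

C5H2F2O2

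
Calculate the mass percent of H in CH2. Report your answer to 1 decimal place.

Molar mass = 1(12.01) + 2(1.008) = 14.026 g/mol
Mass of H per mole = 2 × 1.008 = 2.016 g
% H = 2.016 / 14.026 × 100 = 14.4%

14.4%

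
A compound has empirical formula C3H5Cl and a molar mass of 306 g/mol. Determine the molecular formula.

Empirical-formula mass = 76.52 g/mol
n = 306 / 76.52 = 4.00 ≈ 4
Molecular formula = (C3H5Cl)4 = C12H20Cl4

C12H20Cl4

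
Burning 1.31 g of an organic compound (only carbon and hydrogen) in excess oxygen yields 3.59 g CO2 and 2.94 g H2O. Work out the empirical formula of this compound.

mol C = 3.59 / 44.01 = 0.08157; mass C = 0.08157 × 12.01 = 0.9797 g
mol H = 2 × (2.94 / 18.02) = 0.3263; mass H = 0.3263 × 1.008 = 0.3289 g
Smallest is C at 0.08157 mol; normalising gives C 1.000, H 4.000
Ratio ≈ 1:4, so the empirical formula is CH4

CH4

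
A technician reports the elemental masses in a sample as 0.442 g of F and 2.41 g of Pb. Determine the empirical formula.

F2Pb

n(F) = 0.442/19.00 = 0.02326, n(Pb) = 2.41/207.2 = 0.01163
Divide by the smallest (0.01163 mol Pb): F 2.000, Pb 1.000
→ F2Pb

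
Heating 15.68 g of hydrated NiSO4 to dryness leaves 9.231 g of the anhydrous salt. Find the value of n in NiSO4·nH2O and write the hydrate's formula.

NiSO4·6H2O

Mass of water lost = 15.68 − 9.231 = 6.449 g → 6.449 / 18.02 = 0.3579 mol H2O
Molar mass of NiSO4 = 154.76 g/mol → mol NiSO4 = 9.231 / 154.76 = 0.05965
n = 0.3579 / 0.05965 = 6.00 ≈ 6 → NiSO4·6H2O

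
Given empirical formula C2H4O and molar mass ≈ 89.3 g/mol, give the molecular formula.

Empirical-formula mass = 44.05 g/mol
n = 89.3 / 44.05 = 2.03 ≈ 2
Molecular formula = (C2H4O)2 = C4H8O2

C4H8O2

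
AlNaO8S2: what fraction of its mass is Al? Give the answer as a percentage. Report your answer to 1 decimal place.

11.1%

Molar mass = 1(26.98) + 1(22.99) + 8(16.00) + 2(32.07) = 242.110 g/mol
Mass of Al per mole = 1 × 26.98 = 26.980 g
% Al = 26.980 / 242.110 × 100 = 11.1%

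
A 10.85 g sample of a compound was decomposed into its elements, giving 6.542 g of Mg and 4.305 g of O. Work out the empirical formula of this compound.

Mg: 6.542 g ÷ 24.31 g/mol = 0.2691 mol
O: 4.305 g ÷ 16.00 g/mol = 0.2691 mol
Divide by the smallest (0.2691 mol O): Mg 1.000, O 1.000
Ratio ≈ 1:1, so the empirical formula is MgO

MgO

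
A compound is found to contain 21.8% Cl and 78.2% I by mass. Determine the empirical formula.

Assume 100 g: 21.8 g Cl, 78.2 g I.
n(Cl) = 21.8/35.45 = 0.615, n(I) = 78.2/126.90 = 0.6162
Smallest is Cl at 0.615 mol; normalising gives Cl 1.000, I 1.002
≈ 1:1 → ClI

ClI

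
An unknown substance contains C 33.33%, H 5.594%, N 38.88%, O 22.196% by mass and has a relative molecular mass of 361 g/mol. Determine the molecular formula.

C10H20N10O5

Assume 100 g: 33.33 g C, 5.594 g H, 38.88 g N, 22.196 g O.
Moles — C: 33.33 / 12.01 = 2.775 mol; H: 5.594 / 1.008 = 5.55 mol; N: 38.88 / 14.01 = 2.775 mol; O: 22.196 / 16.00 = 1.387 mol
Divide by the smallest (1.387 mol O): C 2.000, H 4.000, N 2.000, O 1.000
≈ 2:4:2:1 → C2H4N2O
Empirical-formula mass = 72.07 g/mol
n = 361 / 72.07 = 5.01 ≈ 5
Molecular formula = (C2H4N2O)×5 = C10H20N10O5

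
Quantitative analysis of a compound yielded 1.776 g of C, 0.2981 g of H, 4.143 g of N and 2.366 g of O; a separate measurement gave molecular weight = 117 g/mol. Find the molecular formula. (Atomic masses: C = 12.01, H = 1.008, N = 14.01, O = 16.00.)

C2H4N4O2

Moles — C: 1.776 / 12.01 = 0.1479 mol; H: 0.2981 / 1.008 = 0.2957 mol; N: 4.143 / 14.01 = 0.2957 mol; O: 2.366 / 16.00 = 0.1479 mol
Divide by the smallest (0.1479 mol O): C 1.000, H 2.000, N 2.000, O 1.000
Ratio ≈ 1:2:2:1, so the empirical formula is CH2N2O
Empirical-formula mass = 58.05 g/mol
n = 117 / 58.05 = 2.02 ≈ 2
Molecular formula = (CH2N2O)×2 = C2H4N4O2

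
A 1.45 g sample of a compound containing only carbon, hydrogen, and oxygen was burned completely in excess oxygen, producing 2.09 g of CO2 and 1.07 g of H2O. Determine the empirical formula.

C2H5O2

mol C = 2.09 / 44.01 = 0.04749; mass C = 0.04749 × 12.01 = 0.5703 g
mol H = 2 × (1.07 / 18.02) = 0.1188; mass H = 0.1188 × 1.008 = 0.1197 g
mass O = 1.45 − (0.6901) = 0.7599 g → mol O = 0.04750
Smallest is C at 0.04749 mol; normalising gives C 1.000, H 2.501, O 1.000
Multiply by 2: C 2.00, H 5.00, O 2.00 → C2H5O2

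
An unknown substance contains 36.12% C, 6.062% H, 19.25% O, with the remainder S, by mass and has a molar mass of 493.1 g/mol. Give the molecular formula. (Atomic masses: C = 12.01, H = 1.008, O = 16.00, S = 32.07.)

Assume 100 g: 36.12 g C, 6.062 g H, 19.25 g O, 38.568 g S.
n(C) = 36.12/12.01 = 3.007, n(H) = 6.062/1.008 = 6.014, n(O) = 19.25/16.00 = 1.203, n(S) = 38.568/32.07 = 1.203
Ratios (÷ 1.203): C 2.501, H 5.001, O 1.000, S 1.000
×2: C 5.00, H 10.00, O 2.00, S 2.00 → C5H10O2S2
Empirical-formula mass = 166.27 g/mol
n = 493.1 / 166.27 = 2.97 ≈ 3
Molecular formula = (C5H10O2S2)×3 = C15H30O6S6

C15H30O6S6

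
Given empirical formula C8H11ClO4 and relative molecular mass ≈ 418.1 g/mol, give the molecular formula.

C16H22Cl2O8

Empirical-formula mass = 206.62 g/mol
n = 418.1 / 206.62 = 2.02 ≈ 2
Molecular formula = (C8H11ClO4)2 = C16H22Cl2O8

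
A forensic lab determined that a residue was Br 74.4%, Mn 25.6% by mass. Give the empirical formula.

Assume 100 g: 74.4 g Br, 25.6 g Mn.
Br: 74.4 g ÷ 79.90 g/mol = 0.9312 mol
Mn: 25.6 g ÷ 54.94 g/mol = 0.466 mol
Ratios (÷ 0.466): Br 1.998, Mn 1.000
Ratio ≈ 2:1, so the empirical formula is Br2Mn

Br2Mn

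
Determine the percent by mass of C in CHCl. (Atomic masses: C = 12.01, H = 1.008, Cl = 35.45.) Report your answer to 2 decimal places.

24.78%

Molar mass = 1(12.01) + 1(1.008) + 1(35.45) = 48.468 g/mol
Mass of C per mole = 1 × 12.01 = 12.010 g
% C = 12.010 / 48.468 × 100 = 24.78%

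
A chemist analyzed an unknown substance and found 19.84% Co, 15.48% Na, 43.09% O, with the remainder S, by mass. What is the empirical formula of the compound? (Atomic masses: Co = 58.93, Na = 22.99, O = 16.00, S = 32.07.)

CoNa2O8S2

Assume 100 g: 19.84 g Co, 15.48 g Na, 43.09 g O, 21.59 g S.
Co: 19.84 g ÷ 58.93 g/mol = 0.3367 mol
Na: 15.48 g ÷ 22.99 g/mol = 0.6733 mol
O: 43.09 g ÷ 16.00 g/mol = 2.693 mol
S: 21.59 g ÷ 32.07 g/mol = 0.6732 mol
Ratios (÷ 0.3367): Co 1.000, Na 2.000, O 7.999, S 2.000
→ CoNa2O8S2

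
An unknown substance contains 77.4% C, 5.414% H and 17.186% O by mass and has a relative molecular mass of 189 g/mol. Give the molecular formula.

C12H10O2

Assume 100 g: 77.4 g C, 5.414 g H, 17.186 g O.
n(C) = 77.4/12.01 = 6.445, n(H) = 5.414/1.008 = 5.371, n(O) = 17.186/16.00 = 1.074
Smallest is O at 1.074 mol; normalising gives C 6.000, H 5.000, O 1.000
Ratio ≈ 6:5:1, so the empirical formula is C6H5O
Empirical-formula mass = 93.10 g/mol
n = 189 / 93.10 = 2.03 ≈ 2
Molecular formula = (C6H5O)×2 = C12H10O2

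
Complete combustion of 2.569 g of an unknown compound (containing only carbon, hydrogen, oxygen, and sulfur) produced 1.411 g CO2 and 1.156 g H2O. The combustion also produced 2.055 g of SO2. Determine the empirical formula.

mol C = 1.411 / 44.01 = 0.03206; mass C = 0.03206 × 12.01 = 0.3851 g
mol H = 2 × (1.156 / 18.02) = 0.1283; mass H = 0.1283 × 1.008 = 0.1293 g
mol S = 2.055 / 64.07 = 0.03207; mass S = 1.029 g
mass O = 2.569 − (1.543) = 1.026 g → mol O = 0.06412
Smallest is C at 0.03206 mol; normalising gives C 1.000, H 4.002, O 2.000, S 1.000
→ CH4O2S

CH4O2S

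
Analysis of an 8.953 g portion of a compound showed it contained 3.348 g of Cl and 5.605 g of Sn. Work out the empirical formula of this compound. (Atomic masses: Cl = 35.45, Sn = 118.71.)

Moles — Cl: 3.348 / 35.45 = 0.09444 mol; Sn: 5.605 / 118.71 = 0.04722 mol
Ratios (÷ 0.04722): Cl 2.000, Sn 1.000
Ratio ≈ 2:1, so the empirical formula is Cl2Sn

Cl2Sn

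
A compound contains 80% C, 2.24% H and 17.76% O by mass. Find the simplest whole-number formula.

C6H2O

Assume 100 g: 80 g C, 2.24 g H, 17.76 g O.
n(C) = 80/12.01 = 6.661, n(H) = 2.24/1.008 = 2.222, n(O) = 17.76/16.00 = 1.11
Ratios (÷ 1.11): C 6.001, H 2.002, O 1.000
Ratio ≈ 6:2:1, so the empirical formula is C6H2O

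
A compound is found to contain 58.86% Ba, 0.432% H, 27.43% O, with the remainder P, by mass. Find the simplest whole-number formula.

BaHO4P

Assume 100 g: 58.86 g Ba, 0.432 g H, 27.43 g O, 13.278 g P.
n(Ba) = 58.86/137.33 = 0.4286, n(H) = 0.432/1.008 = 0.4286, n(O) = 27.43/16.00 = 1.714, n(P) = 13.278/30.97 = 0.4287
Smallest is H at 0.4286 mol; normalising gives Ba 1.000, H 1.000, O 4.000, P 1.000
≈ 1:1:4:1 → BaHO4P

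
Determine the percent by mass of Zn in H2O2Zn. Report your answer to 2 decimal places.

Molar mass = 2(1.008) + 2(16.00) + 1(65.38) = 99.396 g/mol
Mass of Zn per mole = 1 × 65.38 = 65.380 g
% Zn = 65.380 / 99.396 × 100 = 65.78%

65.78%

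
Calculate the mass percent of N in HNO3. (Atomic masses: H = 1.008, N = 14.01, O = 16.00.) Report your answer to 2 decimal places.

22.23%

Molar mass = 1(1.008) + 1(14.01) + 3(16.00) = 63.018 g/mol
Mass of N per mole = 1 × 14.01 = 14.010 g
% N = 14.010 / 63.018 × 100 = 22.23%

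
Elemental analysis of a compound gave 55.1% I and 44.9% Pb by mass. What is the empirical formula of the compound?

Assume 100 g: 55.1 g I, 44.9 g Pb.
Moles — I: 55.1 / 126.90 = 0.4342 mol; Pb: 44.9 / 207.2 = 0.2167 mol
Divide by the smallest (0.2167 mol Pb): I 2.004, Pb 1.000
→ I2Pb

I2Pb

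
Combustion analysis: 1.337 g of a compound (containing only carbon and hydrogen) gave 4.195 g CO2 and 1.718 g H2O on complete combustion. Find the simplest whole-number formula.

mol C = 4.195 / 44.01 = 0.09532; mass C = 0.09532 × 12.01 = 1.145 g
mol H = 2 × (1.718 / 18.02) = 0.1907; mass H = 0.1907 × 1.008 = 0.1922 g
Ratios (÷ 0.09532): C 1.000, H 2.000
≈ 1:2 → CH2

CH2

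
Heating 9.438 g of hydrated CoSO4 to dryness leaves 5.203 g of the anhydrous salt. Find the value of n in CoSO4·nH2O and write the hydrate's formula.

Mass of water lost = 9.438 − 5.203 = 4.235 g → 4.235 / 18.02 = 0.235 mol H2O
Molar mass of CoSO4 = 155.00 g/mol → mol CoSO4 = 5.203 / 155.00 = 0.03357
n = 0.235 / 0.03357 = 7.00 ≈ 7 → CoSO4·7H2O

CoSO4·7H2O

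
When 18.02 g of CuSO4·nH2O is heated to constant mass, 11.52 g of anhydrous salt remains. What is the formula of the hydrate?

Mass of water lost = 18.02 − 11.52 = 6.5 g → 6.5 / 18.02 = 0.3607 mol H2O
Molar mass of CuSO4 = 159.62 g/mol → mol CuSO4 = 11.52 / 159.62 = 0.07217
n = 0.3607 / 0.07217 = 5.00 ≈ 5 → CuSO4·5H2O

CuSO4·5H2O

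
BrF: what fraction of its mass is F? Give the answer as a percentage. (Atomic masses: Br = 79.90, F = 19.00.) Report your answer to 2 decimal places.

Molar mass = 1(79.90) + 1(19.00) = 98.900 g/mol
Mass of F per mole = 1 × 19.00 = 19.000 g
% F = 19.000 / 98.900 × 100 = 19.21%

19.21%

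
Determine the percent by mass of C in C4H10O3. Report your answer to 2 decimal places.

45.27%

Molar mass = 4(12.01) + 10(1.008) + 3(16.00) = 106.120 g/mol
Mass of C per mole = 4 × 12.01 = 48.040 g
% C = 48.040 / 106.120 × 100 = 45.27%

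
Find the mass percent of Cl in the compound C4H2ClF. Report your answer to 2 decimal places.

Molar mass = 4(12.01) + 2(1.008) + 1(35.45) + 1(19.00) = 104.506 g/mol
Mass of Cl per mole = 1 × 35.45 = 35.450 g
% Cl = 35.450 / 104.506 × 100 = 33.92%

33.92%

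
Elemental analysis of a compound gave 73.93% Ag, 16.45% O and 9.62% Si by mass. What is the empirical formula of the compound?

Ag2O3Si

Assume 100 g: 73.93 g Ag, 16.45 g O, 9.62 g Si.
Moles — Ag: 73.93 / 107.87 = 0.6854 mol; O: 16.45 / 16.00 = 1.028 mol; Si: 9.62 / 28.09 = 0.3425 mol
Smallest is Si at 0.3425 mol; normalising gives Ag 2.001, O 3.002, Si 1.000
≈ 2:3:1 → Ag2O3Si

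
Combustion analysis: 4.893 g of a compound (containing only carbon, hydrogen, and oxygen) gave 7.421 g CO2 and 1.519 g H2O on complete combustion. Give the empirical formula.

CHO

mol C = 7.421 / 44.01 = 0.1686; mass C = 0.1686 × 12.01 = 2.025 g
mol H = 2 × (1.519 / 18.02) = 0.1686; mass H = 0.1686 × 1.008 = 0.1699 g
mass O = 4.893 − (2.195) = 2.698 g → mol O = 0.1686
Ratios (÷ 0.1686): C 1.000, H 1.000, O 1.000
Ratio ≈ 1:1:1, so the empirical formula is CHO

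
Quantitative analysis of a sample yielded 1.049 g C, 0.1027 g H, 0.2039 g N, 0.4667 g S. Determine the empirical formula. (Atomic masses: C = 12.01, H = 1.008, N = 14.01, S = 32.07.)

C: 1.049 g ÷ 12.01 g/mol = 0.08734 mol
H: 0.1027 g ÷ 1.008 g/mol = 0.1019 mol
N: 0.2039 g ÷ 14.01 g/mol = 0.01455 mol
S: 0.4667 g ÷ 32.07 g/mol = 0.01455 mol
Divide by the smallest (0.01455 mol S): C 6.002, H 7.001, N 1.000, S 1.000
≈ 6:7:1:1 → C6H7NS

C6H7NS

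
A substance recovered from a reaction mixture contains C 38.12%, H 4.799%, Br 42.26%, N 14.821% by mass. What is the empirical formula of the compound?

C6H9BrN2

Assume 100 g: 38.12 g C, 4.799 g H, 42.26 g Br, 14.821 g N.
n(C) = 38.12/12.01 = 3.174, n(H) = 4.799/1.008 = 4.761, n(Br) = 42.26/79.90 = 0.5289, n(N) = 14.821/14.01 = 1.058
Smallest is Br at 0.5289 mol; normalising gives C 6.001, H 9.001, Br 1.000, N 2.000
→ C6H9BrN2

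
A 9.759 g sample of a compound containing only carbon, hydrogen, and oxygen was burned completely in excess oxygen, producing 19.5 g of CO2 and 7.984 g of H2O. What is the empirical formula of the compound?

mol C = 19.5 / 44.01 = 0.4431; mass C = 0.4431 × 12.01 = 5.321 g
mol H = 2 × (7.984 / 18.02) = 0.8861; mass H = 0.8861 × 1.008 = 0.8932 g
mass O = 9.759 − (6.215) = 3.544 g → mol O = 0.2215
Divide by the smallest (0.2215 mol O): C 2.000, H 4.000, O 1.000
→ C2H4O

C2H4O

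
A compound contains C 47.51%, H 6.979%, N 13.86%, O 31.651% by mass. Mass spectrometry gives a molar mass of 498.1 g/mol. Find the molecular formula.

C20H35N5O10

Assume 100 g: 47.51 g C, 6.979 g H, 13.86 g N, 31.651 g O.
C: 47.51 g ÷ 12.01 g/mol = 3.956 mol
H: 6.979 g ÷ 1.008 g/mol = 6.924 mol
N: 13.86 g ÷ 14.01 g/mol = 0.9893 mol
O: 31.651 g ÷ 16.00 g/mol = 1.978 mol
Divide by the smallest (0.9893 mol N): C 3.999, H 6.999, N 1.000, O 2.000
Ratio ≈ 4:7:1:2, so the empirical formula is C4H7NO2
Empirical-formula mass = 101.11 g/mol
n = 498.1 / 101.11 = 4.93 ≈ 5
Molecular formula = (C4H7NO2)×5 = C20H35N5O10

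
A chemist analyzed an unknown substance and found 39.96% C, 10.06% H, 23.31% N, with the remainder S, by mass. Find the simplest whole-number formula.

C4H12N2S

Assume 100 g: 39.96 g C, 10.06 g H, 23.31 g N, 26.67 g S.
C: 39.96 g ÷ 12.01 g/mol = 3.327 mol
H: 10.06 g ÷ 1.008 g/mol = 9.98 mol
N: 23.31 g ÷ 14.01 g/mol = 1.664 mol
S: 26.67 g ÷ 32.07 g/mol = 0.8316 mol
Ratios (÷ 0.8316): C 4.001, H 12.001, N 2.001, S 1.000
→ C4H12N2S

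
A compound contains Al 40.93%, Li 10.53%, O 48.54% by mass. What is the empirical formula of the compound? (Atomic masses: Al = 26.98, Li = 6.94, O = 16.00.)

Assume 100 g: 40.93 g Al, 10.53 g Li, 48.54 g O.
n(Al) = 40.93/26.98 = 1.517, n(Li) = 10.53/6.94 = 1.517, n(O) = 48.54/16.00 = 3.034
Ratios (÷ 1.517): Al 1.000, Li 1.000, O 2.000
→ AlLiO2

AlLiO2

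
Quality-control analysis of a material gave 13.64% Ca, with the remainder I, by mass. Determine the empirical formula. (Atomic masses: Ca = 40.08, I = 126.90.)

Assume 100 g: 13.64 g Ca, 86.36 g I.
Moles — Ca: 13.64 / 40.08 = 0.3403 mol; I: 86.36 / 126.90 = 0.6805 mol
Divide by the smallest (0.3403 mol Ca): Ca 1.000, I 2.000
→ CaI2

CaI2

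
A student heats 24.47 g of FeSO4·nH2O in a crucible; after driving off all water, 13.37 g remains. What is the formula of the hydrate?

FeSO4·7H2O

Mass of water lost = 24.47 − 13.37 = 11.1 g → 11.1 / 18.02 = 0.616 mol H2O
Molar mass of FeSO4 = 151.92 g/mol → mol FeSO4 = 13.37 / 151.92 = 0.08801
n = 0.616 / 0.08801 = 7.00 ≈ 7 → FeSO4·7H2O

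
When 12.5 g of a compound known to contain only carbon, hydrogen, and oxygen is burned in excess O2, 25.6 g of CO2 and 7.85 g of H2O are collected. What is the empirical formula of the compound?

mol C = 25.6 / 44.01 = 0.5817; mass C = 0.5817 × 12.01 = 6.986 g
mol H = 2 × (7.85 / 18.02) = 0.8713; mass H = 0.8713 × 1.008 = 0.8782 g
mass O = 12.5 − (7.864) = 4.636 g → mol O = 0.2897
Divide by the smallest (0.2897 mol O): C 2.008, H 3.007, O 1.000
→ C2H3O

C2H3O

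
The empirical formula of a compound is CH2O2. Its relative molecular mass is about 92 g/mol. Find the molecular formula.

C2H4O4

Empirical-formula mass = 46.03 g/mol
n = 92 / 46.03 = 2.00 ≈ 2
Molecular formula = (CH2O2)2 = C2H4O4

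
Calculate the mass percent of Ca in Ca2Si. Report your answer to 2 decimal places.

Molar mass = 2(40.08) + 1(28.09) = 108.250 g/mol
Mass of Ca per mole = 2 × 40.08 = 80.160 g
% Ca = 80.160 / 108.250 × 100 = 74.05%

74.05%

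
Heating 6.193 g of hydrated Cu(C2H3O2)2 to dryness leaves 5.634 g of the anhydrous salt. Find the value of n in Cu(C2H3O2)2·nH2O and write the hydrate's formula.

Mass of water lost = 6.193 − 5.634 = 0.559 g → 0.559 / 18.02 = 0.03102 mol H2O
Molar mass of Cu(C2H3O2)2 = 181.64 g/mol → mol Cu(C2H3O2)2 = 5.634 / 181.64 = 0.03102
n = 0.03102 / 0.03102 = 1.00 ≈ 1 → Cu(C2H3O2)2·H2O

Cu(C2H3O2)2·H2O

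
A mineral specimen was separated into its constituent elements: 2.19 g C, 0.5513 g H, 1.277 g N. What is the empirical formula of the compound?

C: 2.19 g ÷ 12.01 g/mol = 0.1823 mol
H: 0.5513 g ÷ 1.008 g/mol = 0.5469 mol
N: 1.277 g ÷ 14.01 g/mol = 0.09115 mol
Divide by the smallest (0.09115 mol N): C 2.001, H 6.000, N 1.000
→ C2H6N

C2H6N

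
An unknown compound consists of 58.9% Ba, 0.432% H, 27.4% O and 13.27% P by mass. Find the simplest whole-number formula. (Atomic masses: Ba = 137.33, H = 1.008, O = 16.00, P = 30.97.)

BaHO4P

Assume 100 g: 58.9 g Ba, 0.432 g H, 27.4 g O, 13.27 g P.
n(Ba) = 58.9/137.33 = 0.4289, n(H) = 0.432/1.008 = 0.4286, n(O) = 27.4/16.00 = 1.712, n(P) = 13.27/30.97 = 0.4285
Smallest is P at 0.4285 mol; normalising gives Ba 1.001, H 1.000, O 3.997, P 1.000
→ BaHO4P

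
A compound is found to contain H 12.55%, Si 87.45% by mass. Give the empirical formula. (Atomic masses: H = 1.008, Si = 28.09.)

Assume 100 g: 12.55 g H, 87.45 g Si.
Moles — H: 12.55 / 1.008 = 12.45 mol; Si: 87.45 / 28.09 = 3.113 mol
Smallest is Si at 3.113 mol; normalising gives H 3.999, Si 1.000
→ H4Si

H4Si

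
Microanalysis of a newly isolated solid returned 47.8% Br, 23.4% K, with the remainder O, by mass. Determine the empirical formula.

BrKO3

Assume 100 g: 47.8 g Br, 23.4 g K, 28.8 g O.
n(Br) = 47.8/79.90 = 0.5982, n(K) = 23.4/39.10 = 0.5985, n(O) = 28.8/16.00 = 1.8
Divide by the smallest (0.5982 mol Br): Br 1.000, K 1.000, O 3.009
→ BrKO3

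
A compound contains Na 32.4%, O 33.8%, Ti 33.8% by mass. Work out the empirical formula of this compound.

Na2O3Ti

Assume 100 g: 32.4 g Na, 33.8 g O, 33.8 g Ti.
n(Na) = 32.4/22.99 = 1.409, n(O) = 33.8/16.00 = 2.112, n(Ti) = 33.8/47.87 = 0.7061
Divide by the smallest (0.7061 mol Ti): Na 1.996, O 2.992, Ti 1.000
→ Na2O3Ti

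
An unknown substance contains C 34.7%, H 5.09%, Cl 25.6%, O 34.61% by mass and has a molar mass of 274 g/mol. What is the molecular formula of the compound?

Assume 100 g: 34.7 g C, 5.09 g H, 25.6 g Cl, 34.61 g O.
n(C) = 34.7/12.01 = 2.889, n(H) = 5.09/1.008 = 5.05, n(Cl) = 25.6/35.45 = 0.7221, n(O) = 34.61/16.00 = 2.163
Divide by the smallest (0.7221 mol Cl): C 4.001, H 6.993, Cl 1.000, O 2.995
Ratio ≈ 4:7:1:3, so the empirical formula is C4H7ClO3
Empirical-formula mass = 138.55 g/mol
n = 274 / 138.55 = 1.98 ≈ 2
Molecular formula = (C4H7ClO3)×2 = C8H14Cl2O6

C8H14Cl2O6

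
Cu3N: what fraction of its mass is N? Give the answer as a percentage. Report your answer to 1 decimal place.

Molar mass = 3(63.55) + 1(14.01) = 204.660 g/mol
Mass of N per mole = 1 × 14.01 = 14.010 g
% N = 14.010 / 204.660 × 100 = 6.8%

6.8%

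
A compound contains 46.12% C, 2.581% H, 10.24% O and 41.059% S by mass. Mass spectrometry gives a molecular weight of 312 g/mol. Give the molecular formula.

C12H8O2S4

Assume 100 g: 46.12 g C, 2.581 g H, 10.24 g O, 41.059 g S.
n(C) = 46.12/12.01 = 3.84, n(H) = 2.581/1.008 = 2.561, n(O) = 10.24/16.00 = 0.64, n(S) = 41.059/32.07 = 1.28
Smallest is O at 0.64 mol; normalising gives C 6.000, H 4.001, O 1.000, S 2.000
≈ 6:4:1:2 → C6H4OS2
Empirical-formula mass = 156.23 g/mol
n = 312 / 156.23 = 2.00 ≈ 2
Molecular formula = (C6H4OS2)×2 = C12H8O2S4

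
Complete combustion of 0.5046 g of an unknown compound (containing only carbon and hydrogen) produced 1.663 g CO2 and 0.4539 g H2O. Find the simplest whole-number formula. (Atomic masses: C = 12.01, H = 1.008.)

C3H4

mol C = 1.663 / 44.01 = 0.03779; mass C = 0.03779 × 12.01 = 0.4538 g
mol H = 2 × (0.4539 / 18.02) = 0.05038; mass H = 0.05038 × 1.008 = 0.05078 g
Divide by the smallest (0.03779 mol C): C 1.000, H 1.333
Multiply by 3: C 3.00, H 4.00 → C3H4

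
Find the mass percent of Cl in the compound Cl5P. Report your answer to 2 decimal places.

85.13%

Molar mass = 5(35.45) + 1(30.97) = 208.220 g/mol
Mass of Cl per mole = 5 × 35.45 = 177.250 g
% Cl = 177.250 / 208.220 × 100 = 85.13%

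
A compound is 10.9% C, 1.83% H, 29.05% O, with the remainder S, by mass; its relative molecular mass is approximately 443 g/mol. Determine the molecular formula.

C4H8O8S8

Assume 100 g: 10.9 g C, 1.83 g H, 29.05 g O, 58.22 g S.
n(C) = 10.9/12.01 = 0.9076, n(H) = 1.83/1.008 = 1.815, n(O) = 29.05/16.00 = 1.816, n(S) = 58.22/32.07 = 1.815
Divide by the smallest (0.9076 mol C): C 1.000, H 2.000, O 2.001, S 2.000
≈ 1:2:2:2 → CH2O2S2
Empirical-formula mass = 110.17 g/mol
n = 443 / 110.17 = 4.02 ≈ 4
Molecular formula = (CH2O2S2)×4 = C4H8O8S8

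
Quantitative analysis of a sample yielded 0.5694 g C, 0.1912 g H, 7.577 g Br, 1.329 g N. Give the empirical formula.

CH4Br2N2

Moles — C: 0.5694 / 12.01 = 0.04741 mol; H: 0.1912 / 1.008 = 0.1897 mol; Br: 7.577 / 79.90 = 0.09483 mol; N: 1.329 / 14.01 = 0.09486 mol
Smallest is C at 0.04741 mol; normalising gives C 1.000, H 4.001, Br 2.000, N 2.001
Ratio ≈ 1:4:2:2, so the empirical formula is CH4Br2N2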